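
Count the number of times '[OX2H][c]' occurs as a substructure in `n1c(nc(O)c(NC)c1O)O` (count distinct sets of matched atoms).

3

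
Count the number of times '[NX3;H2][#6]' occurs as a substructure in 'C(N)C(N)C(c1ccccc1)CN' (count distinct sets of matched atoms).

[NX3;H2][#6] is the SMARTS for a primary amine: a trivalent nitrogen with two H attached to carbon.
The molecule carries 3 separate instances of a primary amino group (-NH2) meeting every constraint; each maps to a distinct set of atoms, giving 3 matches.

3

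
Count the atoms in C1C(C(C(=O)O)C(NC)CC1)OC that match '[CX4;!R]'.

2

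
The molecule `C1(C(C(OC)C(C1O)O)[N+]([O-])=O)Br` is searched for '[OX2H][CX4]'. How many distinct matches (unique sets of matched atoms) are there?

[OX2H][CX4] is the SMARTS for an aliphatic alcohol: a hydroxyl oxygen bound to an sp3 (X4) carbon.
The molecule carries 2 separate instances of a hydroxyl group (-OH) meeting every constraint; each maps to a distinct set of atoms, giving 2 matches.

2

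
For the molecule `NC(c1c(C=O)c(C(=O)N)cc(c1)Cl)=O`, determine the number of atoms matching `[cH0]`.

4

The query [cH0] means: aromatic carbon with no attached hydrogen (substituted or ring-fusion).
Check the 15 heavy atoms by environment: 4× c (aromatic, H0) → match; 2× c (aromatic, H1) → no; 1× C (H1) → no; 3× O (H0) → no; 1× Cl (H0) → no; 2× C (H0) → no; 2× N (H2) → no.
That gives 4 matching atoms.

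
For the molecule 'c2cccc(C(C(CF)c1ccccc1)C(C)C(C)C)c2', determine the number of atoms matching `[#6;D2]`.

11

The query [#6;D2] means: any carbon bonded to exactly two heavy atoms.
Check the 21 heavy atoms by environment: 3× C (D1) → no; 4× C (D3) → no; 1× C (D2) → match; 2× c (aromatic, D3) → no; 10× c (aromatic, D2) → match; 1× F (D1) → no.
Summing the matching environments: 1 + 10 = 11 matching atoms.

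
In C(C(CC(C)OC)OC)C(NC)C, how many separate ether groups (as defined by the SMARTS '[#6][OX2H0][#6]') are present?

[#6][OX2H0][#6] is the SMARTS for an ether: an aliphatic oxygen bridging two carbons with no H on the oxygen.
The molecule carries 2 separate instances of a methoxy ether (-OCH3) meeting every constraint; each maps to a distinct set of atoms, giving 2 matches.

2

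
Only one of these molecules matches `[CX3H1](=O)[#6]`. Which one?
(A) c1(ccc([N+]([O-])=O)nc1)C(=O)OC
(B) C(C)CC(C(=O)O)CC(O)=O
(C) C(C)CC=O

C

[CX3H1](=O)[#6] describes an sp2 carbon with one H, double-bonded to O and single-bonded to carbon (an aldehyde).
(A) has a methyl-ester group (-C(=O)OCH3) but the carbonyl carbon has H0, not H1.
(B) has a carboxylic acid group (-C(=O)OH) but the carbonyl carbon has H0 and is bonded to O, not H1.
(C) contains an aldehyde (-CHO), which satisfies every atom and bond constraint.
So the answer is (C).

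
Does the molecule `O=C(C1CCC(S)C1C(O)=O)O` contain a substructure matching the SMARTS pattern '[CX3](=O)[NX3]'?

No

The pattern [CX3](=O)[NX3] describes a carbonyl carbon bonded to a trivalent nitrogen — an amide.
The closest candidate here is a carboxylic acid group (-C(=O)OH), but the carbonyl is bonded to O, not to an NX3 nitrogen. No other fragment satisfies the full query, so there is no match.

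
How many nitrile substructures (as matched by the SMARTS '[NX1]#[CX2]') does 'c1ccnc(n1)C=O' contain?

[NX1]#[CX2] is the SMARTS for a nitrile: a nitrogen triple-bonded to a two-connected carbon.
No fragment in the molecule satisfies every constraint, giving 0 matches.

0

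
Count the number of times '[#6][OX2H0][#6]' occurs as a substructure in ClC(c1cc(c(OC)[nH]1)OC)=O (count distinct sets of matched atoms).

2

[#6][OX2H0][#6] is the SMARTS for an ether: an aliphatic oxygen bridging two carbons with no H on the oxygen.
The molecule carries 2 separate instances of a methoxy ether (-OCH3) meeting every constraint; each maps to a distinct set of atoms, giving 2 matches.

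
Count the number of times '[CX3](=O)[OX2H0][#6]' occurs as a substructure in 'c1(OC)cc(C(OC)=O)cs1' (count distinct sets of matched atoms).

1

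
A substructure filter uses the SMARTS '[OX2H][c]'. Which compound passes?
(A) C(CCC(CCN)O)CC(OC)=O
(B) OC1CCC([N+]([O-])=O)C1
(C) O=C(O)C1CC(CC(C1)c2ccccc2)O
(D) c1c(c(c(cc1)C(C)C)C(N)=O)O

D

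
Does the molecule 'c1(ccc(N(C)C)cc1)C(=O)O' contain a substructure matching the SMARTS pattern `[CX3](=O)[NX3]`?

The pattern [CX3](=O)[NX3] describes a carbonyl carbon bonded to a trivalent nitrogen — an amide.
The closest candidate here is a carboxylic acid group (-C(=O)OH), but the carbonyl is bonded to O, not to an NX3 nitrogen. No other fragment satisfies the full query, so there is no match.

No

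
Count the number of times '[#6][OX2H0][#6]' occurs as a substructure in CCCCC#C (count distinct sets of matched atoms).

0

[#6][OX2H0][#6] is the SMARTS for an ether: an aliphatic oxygen bridging two carbons with no H on the oxygen.
No fragment in the molecule satisfies every constraint, giving 0 matches.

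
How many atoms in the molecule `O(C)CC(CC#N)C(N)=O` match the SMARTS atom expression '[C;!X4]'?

Check the 10 heavy atoms by environment: 4× C (X4) → no; 1× O (X2) → no; 1× C (X3) → match; 1× O (X1) → no; 1× N (X3) → no; 1× C (X2) → match; 1× N (X1) → no.
Summing the matching environments: 1 + 1 = 2 matching atoms.

2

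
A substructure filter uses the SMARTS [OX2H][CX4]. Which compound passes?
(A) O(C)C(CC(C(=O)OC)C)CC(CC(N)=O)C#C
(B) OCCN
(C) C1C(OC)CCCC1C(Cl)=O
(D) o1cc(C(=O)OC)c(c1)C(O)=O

[OX2H][CX4] describes a hydroxyl oxygen bound to an sp3 (X4) carbon (an aliphatic alcohol).
(A) has a methoxy ether (-OCH3) but the oxygen has H0 (ether), not H1.
(B) contains a hydroxyl group (-OH), which satisfies every atom and bond constraint.
(C) has a methoxy ether (-OCH3) but the oxygen has H0 (ether), not H1.
(D) has a carboxylic acid group (-C(=O)OH) but the -OH is on a CX3 carbonyl carbon, not a CX4 carbon.
So the answer is (B).

B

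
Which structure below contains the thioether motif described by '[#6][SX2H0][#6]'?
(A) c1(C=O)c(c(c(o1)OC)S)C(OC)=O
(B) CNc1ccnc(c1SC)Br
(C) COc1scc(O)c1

[#6][SX2H0][#6] describes an aliphatic sulfur bridging two carbons with no H on the sulfur (a thioether).
(A) has a thiol (-SH) but the sulfur has H1, not H0 bridging two carbons.
(B) contains a methylthio ether (-SCH3), which satisfies every atom and bond constraint.
(C) has a methoxy ether (-OCH3) but the bridging atom is O, not S.
So the answer is (B).

B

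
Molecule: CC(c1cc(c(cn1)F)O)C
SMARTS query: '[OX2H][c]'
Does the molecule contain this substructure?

The pattern [OX2H][c] describes a hydroxyl oxygen attached to an aromatic carbon — a phenol.
The molecule carries a hydroxyl group (-OH), whose atoms satisfy every constraint of the query, so the pattern matches.

Yes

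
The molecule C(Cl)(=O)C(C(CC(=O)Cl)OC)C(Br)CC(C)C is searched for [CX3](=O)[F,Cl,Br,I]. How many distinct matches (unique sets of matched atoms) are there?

2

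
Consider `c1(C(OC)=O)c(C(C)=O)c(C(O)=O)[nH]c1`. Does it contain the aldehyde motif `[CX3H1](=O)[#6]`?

No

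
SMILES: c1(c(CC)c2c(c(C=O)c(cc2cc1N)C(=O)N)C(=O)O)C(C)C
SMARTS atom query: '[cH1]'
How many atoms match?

The query [cH1] means: aromatic carbon bearing exactly one hydrogen.
Check the 24 heavy atoms by environment: 8× c (aromatic, H0) → no; 2× c (aromatic, H1) → match; 2× N (H2) → no; 2× C (H0) → no; 3× O (H0) → no; 1× O (H1) → no; 2× C (H1) → no; 3× C (H3) → no; 1× C (H2) → no.
That gives 2 matching atoms.

2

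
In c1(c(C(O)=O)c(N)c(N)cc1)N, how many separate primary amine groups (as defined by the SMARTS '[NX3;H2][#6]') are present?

3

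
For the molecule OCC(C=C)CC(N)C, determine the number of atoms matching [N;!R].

1

The query [N;!R] means: aliphatic nitrogen not in a ring.
Check the 9 heavy atoms by environment: 7× C (acyclic) → no; 1× O (acyclic) → no; 1× N (acyclic) → match.
That gives 1 matching atom.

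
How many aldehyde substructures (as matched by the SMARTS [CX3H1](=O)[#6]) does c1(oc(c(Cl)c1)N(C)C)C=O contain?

1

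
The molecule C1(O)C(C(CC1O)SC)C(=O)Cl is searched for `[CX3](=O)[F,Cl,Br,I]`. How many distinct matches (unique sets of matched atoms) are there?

[CX3](=O)[F,Cl,Br,I] is the SMARTS for an acyl halide: a carbonyl carbon bonded to a halogen.
Exactly one fragment in the molecule meets all constraints, giving 1 match.

1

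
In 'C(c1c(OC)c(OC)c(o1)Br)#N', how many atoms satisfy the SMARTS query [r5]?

The query [r5] means: r5 matches atoms in a five-membered ring.
Check the 12 heavy atoms by environment: 1× o (aromatic, in 5-ring) → match; 4× c (aromatic, in 5-ring) → match; 3× C (acyclic) → no; 1× N (acyclic) → no; 2× O (acyclic) → no; 1× Br (acyclic) → no.
Summing the matching environments: 1 + 4 = 5 matching atoms.

5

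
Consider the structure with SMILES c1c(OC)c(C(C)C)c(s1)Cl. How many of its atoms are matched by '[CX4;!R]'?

4

The query [CX4;!R] means: aliphatic carbon with four total connections, not in a ring.
Check the 11 heavy atoms by environment: 1× s (aromatic, X2, in 5-ring) → no; 4× c (aromatic, X3, in 5-ring) → no; 1× O (X2, acyclic) → no; 4× C (X4, acyclic) → match; 1× Cl (X1, acyclic) → no.
That gives 4 matching atoms.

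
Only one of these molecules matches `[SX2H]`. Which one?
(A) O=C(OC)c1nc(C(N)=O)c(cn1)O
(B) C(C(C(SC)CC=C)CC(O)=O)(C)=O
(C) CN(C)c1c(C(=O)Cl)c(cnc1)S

C

[SX2H] describes an aliphatic sulfur with two connections, one being H (a thiol).
(A) has a hydroxyl group (-OH) but it is an -OH, not an -SH.
(B) has a methylthio ether (-SCH3) but the sulfur has H0 (bonded to two carbons), not H1.
(C) contains a thiol (-SH), which satisfies every atom and bond constraint.
So the answer is (C).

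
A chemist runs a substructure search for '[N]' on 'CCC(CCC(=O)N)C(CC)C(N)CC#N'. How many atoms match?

The query [N] means: uppercase N matches aliphatic (non-aromatic) nitrogen only.
Check the 16 heavy atoms by environment: 12× C → no; 3× N → match; 1× O → no.
That gives 3 matching atoms.

3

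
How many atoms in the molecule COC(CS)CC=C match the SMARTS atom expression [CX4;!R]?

The query [CX4;!R] means: aliphatic carbon with four total connections, not in a ring.
Check the 8 heavy atoms by environment: 4× C (X4, acyclic) → match; 1× O (X2, acyclic) → no; 1× S (X2, acyclic) → no; 2× C (X3, acyclic) → no.
That gives 4 matching atoms.

4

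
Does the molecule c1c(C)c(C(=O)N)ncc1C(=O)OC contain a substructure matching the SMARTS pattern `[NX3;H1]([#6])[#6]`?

No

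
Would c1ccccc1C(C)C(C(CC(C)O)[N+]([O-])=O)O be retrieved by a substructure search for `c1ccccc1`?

Yes

The pattern c1ccccc1 describes six aromatic carbons in a ring — a benzene ring.
The molecule carries a phenyl ring, whose atoms satisfy every constraint of the query, so the pattern matches.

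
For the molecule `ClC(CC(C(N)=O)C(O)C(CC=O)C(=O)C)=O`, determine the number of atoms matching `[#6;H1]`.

The query [#6;H1] means: any carbon bearing exactly one hydrogen.
Check the 17 heavy atoms by environment: 2× C (H2) → no; 4× C (H1) → match; 3× C (H0) → no; 4× O (H0) → no; 1× N (H2) → no; 1× Cl (H0) → no; 1× O (H1) → no; 1× C (H3) → no.
That gives 4 matching atoms.

4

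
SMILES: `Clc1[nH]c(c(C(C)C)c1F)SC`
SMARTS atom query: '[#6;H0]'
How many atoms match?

Check the 12 heavy atoms by environment: 1× n (aromatic, H1) → no; 4× c (aromatic, H0) → match; 1× Cl (H0) → no; 1× S (H0) → no; 3× C (H3) → no; 1× C (H1) → no; 1× F (H0) → no.
That gives 4 matching atoms.

4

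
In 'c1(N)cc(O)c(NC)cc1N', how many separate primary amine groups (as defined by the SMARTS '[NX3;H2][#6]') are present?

2

[NX3;H2][#6] is the SMARTS for a primary amine: a trivalent nitrogen with two H attached to carbon.
The molecule carries 2 separate instances of a primary amino group (-NH2) meeting every constraint; each maps to a distinct set of atoms, giving 2 matches.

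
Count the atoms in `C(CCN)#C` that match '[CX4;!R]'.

2

Check the 5 heavy atoms by environment: 2× C (X4, acyclic) → match; 1× N (X3, acyclic) → no; 2× C (X2, acyclic) → no.
That gives 2 matching atoms.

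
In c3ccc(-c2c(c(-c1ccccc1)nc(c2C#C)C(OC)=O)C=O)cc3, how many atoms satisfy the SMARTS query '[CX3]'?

2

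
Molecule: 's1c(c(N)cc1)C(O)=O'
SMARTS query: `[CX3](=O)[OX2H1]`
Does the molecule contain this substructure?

The pattern [CX3](=O)[OX2H1] describes an sp2 carbon double-bonded to O and single-bonded to an -OH oxygen — a carboxylic acid.
The molecule carries a carboxylic acid group (-C(=O)OH), whose atoms satisfy every constraint of the query, so the pattern matches.

Yes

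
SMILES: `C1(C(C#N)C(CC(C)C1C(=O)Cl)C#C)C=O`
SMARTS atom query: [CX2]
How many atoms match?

Check the 16 heavy atoms by environment: 7× C (X4) → no; 3× C (X2) → match; 1× N (X1) → no; 2× C (X3) → no; 2× O (X1) → no; 1× Cl (X1) → no.
That gives 3 matching atoms.

3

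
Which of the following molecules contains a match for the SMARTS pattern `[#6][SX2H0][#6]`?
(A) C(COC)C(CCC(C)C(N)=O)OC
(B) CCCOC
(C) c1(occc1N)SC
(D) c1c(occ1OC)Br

C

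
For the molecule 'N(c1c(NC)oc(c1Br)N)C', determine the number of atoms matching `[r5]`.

The query [r5] means: r5 matches atoms in a five-membered ring.
Check the 11 heavy atoms by environment: 1× o (aromatic, in 5-ring) → match; 4× c (aromatic, in 5-ring) → match; 3× N (acyclic) → no; 2× C (acyclic) → no; 1× Br (acyclic) → no.
Summing the matching environments: 1 + 4 = 5 matching atoms.

5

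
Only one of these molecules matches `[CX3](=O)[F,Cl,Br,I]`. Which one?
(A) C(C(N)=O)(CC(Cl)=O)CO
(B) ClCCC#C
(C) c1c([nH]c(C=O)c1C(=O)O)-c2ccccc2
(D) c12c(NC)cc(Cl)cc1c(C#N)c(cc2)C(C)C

[CX3](=O)[F,Cl,Br,I] describes a carbonyl carbon bonded to a halogen (an acyl halide).
(A) contains an acyl chloride (-C(=O)Cl), which satisfies every atom and bond constraint.
(B) has a chloro substituent but the Cl is not on a carbonyl carbon.
(C) has a carboxylic acid group (-C(=O)OH) but the carbonyl is bonded to -OH, not to a halogen.
(D) has a chloro substituent but the Cl is not on a carbonyl carbon.
So the answer is (A).

A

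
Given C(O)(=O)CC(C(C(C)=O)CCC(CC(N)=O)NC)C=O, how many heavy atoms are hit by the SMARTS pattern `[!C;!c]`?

7

The query [!C;!c] means: neither aliphatic nor aromatic carbon — same as [!#6].
Check the 20 heavy atoms by environment: 13× C → no; 5× O → match; 2× N → match.
Summing the matching environments: 5 + 2 = 7 matching atoms.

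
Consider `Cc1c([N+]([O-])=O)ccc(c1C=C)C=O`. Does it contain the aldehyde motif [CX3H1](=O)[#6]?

Yes

The pattern [CX3H1](=O)[#6] describes an sp2 carbon with one H, double-bonded to O and single-bonded to carbon — an aldehyde.
The molecule carries an aldehyde (-CHO), whose atoms satisfy every constraint of the query, so the pattern matches.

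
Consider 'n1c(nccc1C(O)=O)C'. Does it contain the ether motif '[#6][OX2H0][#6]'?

No

The pattern [#6][OX2H0][#6] describes an aliphatic oxygen bridging two carbons with no H on the oxygen — an ether.
The closest candidate here is a carboxylic acid group (-C(=O)OH), but the -OH oxygen has H1; the =O is OX1, not OX2. No other fragment satisfies the full query, so there is no match.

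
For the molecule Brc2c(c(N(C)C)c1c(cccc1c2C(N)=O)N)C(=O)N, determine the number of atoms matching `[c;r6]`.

10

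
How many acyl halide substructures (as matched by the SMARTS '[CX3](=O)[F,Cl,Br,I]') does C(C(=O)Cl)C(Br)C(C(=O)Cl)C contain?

[CX3](=O)[F,Cl,Br,I] is the SMARTS for an acyl halide: a carbonyl carbon bonded to a halogen.
The molecule carries 2 separate instances of an acyl chloride (-C(=O)Cl) meeting every constraint; each maps to a distinct set of atoms, giving 2 matches.

2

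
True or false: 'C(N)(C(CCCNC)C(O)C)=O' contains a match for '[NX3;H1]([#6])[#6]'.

True

The pattern [NX3;H1]([#6])[#6] describes a trivalent nitrogen with one H, bonded to two carbons — a secondary amine.
The molecule carries an N-methylamino group (-NHCH3), whose atoms satisfy every constraint of the query, so the pattern matches.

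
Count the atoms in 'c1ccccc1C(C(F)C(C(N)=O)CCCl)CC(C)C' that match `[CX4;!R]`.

9

The query [CX4;!R] means: aliphatic carbon with four total connections, not in a ring.
Check the 20 heavy atoms by environment: 9× C (X4, acyclic) → match; 1× C (X3, acyclic) → no; 1× O (X1, acyclic) → no; 1× N (X3, acyclic) → no; 6× c (aromatic, X3, in 6-ring) → no; 1× Cl (X1, acyclic) → no; 1× F (X1, acyclic) → no.
That gives 9 matching atoms.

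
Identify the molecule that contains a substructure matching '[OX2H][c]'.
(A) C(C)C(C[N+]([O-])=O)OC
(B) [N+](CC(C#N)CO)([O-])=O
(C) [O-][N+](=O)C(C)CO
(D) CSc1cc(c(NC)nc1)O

[OX2H][c] describes a hydroxyl oxygen attached to an aromatic carbon (a phenol).
(A) has a methoxy ether (-OCH3) but the oxygen has H0, not H1.
(B) has a hydroxyl group (-OH) but the -OH is on an aliphatic carbon, not an aromatic c.
(C) has a hydroxyl group (-OH) but the -OH is on an aliphatic carbon, not an aromatic c.
(D) contains a hydroxyl group (-OH), which satisfies every atom and bond constraint.
So the answer is (D).

D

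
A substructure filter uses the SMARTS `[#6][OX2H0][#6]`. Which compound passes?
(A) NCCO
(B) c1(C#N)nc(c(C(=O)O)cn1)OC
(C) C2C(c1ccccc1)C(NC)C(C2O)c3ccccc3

B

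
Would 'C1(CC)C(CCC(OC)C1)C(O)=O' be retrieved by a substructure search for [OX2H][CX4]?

No

The pattern [OX2H][CX4] describes a hydroxyl oxygen bound to an sp3 (X4) carbon — an aliphatic alcohol.
The closest candidate here is a methoxy ether (-OCH3), but the oxygen has H0 (ether), not H1. No other fragment satisfies the full query, so there is no match.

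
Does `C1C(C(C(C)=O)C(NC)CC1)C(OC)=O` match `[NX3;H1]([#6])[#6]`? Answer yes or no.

Yes

The pattern [NX3;H1]([#6])[#6] describes a trivalent nitrogen with one H, bonded to two carbons — a secondary amine.
The molecule carries an N-methylamino group (-NHCH3), whose atoms satisfy every constraint of the query, so the pattern matches.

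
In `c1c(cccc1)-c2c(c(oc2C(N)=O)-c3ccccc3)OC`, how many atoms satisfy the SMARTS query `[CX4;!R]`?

The query [CX4;!R] means: aliphatic carbon with four total connections, not in a ring.
Check the 22 heavy atoms by environment: 1× o (aromatic, X2, in 5-ring) → no; 4× c (aromatic, X3, in 5-ring) → no; 1× C (X3, acyclic) → no; 1× O (X1, acyclic) → no; 1× N (X3, acyclic) → no; 12× c (aromatic, X3, in 6-ring) → no; 1× O (X2, acyclic) → no; 1× C (X4, acyclic) → match.
That gives 1 matching atom.

1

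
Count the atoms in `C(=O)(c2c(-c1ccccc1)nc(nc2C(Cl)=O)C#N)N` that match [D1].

5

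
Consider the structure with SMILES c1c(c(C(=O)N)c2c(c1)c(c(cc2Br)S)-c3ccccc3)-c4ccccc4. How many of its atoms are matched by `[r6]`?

22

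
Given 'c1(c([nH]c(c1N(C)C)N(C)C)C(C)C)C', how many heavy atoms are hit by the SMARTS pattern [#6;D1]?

The query [#6;D1] means: carbon bonded to exactly one heavy atom.
Check the 15 heavy atoms by environment: 1× n (aromatic, D2) → no; 4× c (aromatic, D3) → no; 2× N (D3) → no; 7× C (D1) → match; 1× C (D3) → no.
That gives 7 matching atoms.

7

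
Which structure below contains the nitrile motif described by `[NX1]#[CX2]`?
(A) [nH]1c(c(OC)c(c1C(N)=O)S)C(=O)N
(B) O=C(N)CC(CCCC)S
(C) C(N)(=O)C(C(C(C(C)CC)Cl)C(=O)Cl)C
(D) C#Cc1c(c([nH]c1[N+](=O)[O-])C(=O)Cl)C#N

[NX1]#[CX2] describes a nitrogen triple-bonded to a two-connected carbon (a nitrile).
(A) has a primary amide (-C(=O)NH2) but the nitrogen is NX3, not NX1.
(B) has a primary amide (-C(=O)NH2) but the nitrogen is NX3, not NX1.
(C) has a primary amide (-C(=O)NH2) but the nitrogen is NX3, not NX1.
(D) contains a nitrile (-C#N), which satisfies every atom and bond constraint.
So the answer is (D).

D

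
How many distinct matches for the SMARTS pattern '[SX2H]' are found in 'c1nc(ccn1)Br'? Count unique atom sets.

0

[SX2H] is the SMARTS for a thiol: an aliphatic sulfur with two connections, one being H.
No fragment in the molecule satisfies every constraint, giving 0 matches.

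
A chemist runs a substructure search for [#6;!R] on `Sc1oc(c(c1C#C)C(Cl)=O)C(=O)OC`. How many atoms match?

The query [#6;!R] means: carbon not in any ring.
Check the 15 heavy atoms by environment: 1× o (aromatic, in 5-ring) → no; 4× c (aromatic, in 5-ring) → no; 5× C (acyclic) → match; 3× O (acyclic) → no; 1× Cl (acyclic) → no; 1× S (acyclic) → no.
That gives 5 matching atoms.

5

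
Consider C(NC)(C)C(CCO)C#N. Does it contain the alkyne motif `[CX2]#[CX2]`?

No

The pattern [CX2]#[CX2] describes a carbon-carbon triple bond — an alkyne.
The closest candidate here is a nitrile (-C#N), but the triple bond is C#N, not C#C. No other fragment satisfies the full query, so there is no match.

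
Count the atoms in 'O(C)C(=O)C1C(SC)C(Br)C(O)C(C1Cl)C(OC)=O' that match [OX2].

3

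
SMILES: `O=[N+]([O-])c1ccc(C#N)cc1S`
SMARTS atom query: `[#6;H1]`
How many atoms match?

The query [#6;H1] means: any carbon bearing exactly one hydrogen.
Check the 12 heavy atoms by environment: 3× c (aromatic, H1) → match; 3× c (aromatic, H0) → no; 1× N (charge +1, H0) → no; 1× O (charge -1, H0) → no; 1× O (H0) → no; 1× S (H1) → no; 1× C (H0) → no; 1× N (H0) → no.
That gives 3 matching atoms.

3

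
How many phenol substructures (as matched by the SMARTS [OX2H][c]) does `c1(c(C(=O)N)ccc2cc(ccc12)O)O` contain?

2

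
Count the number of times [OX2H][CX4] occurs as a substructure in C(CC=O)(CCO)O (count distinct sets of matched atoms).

[OX2H][CX4] is the SMARTS for an aliphatic alcohol: a hydroxyl oxygen bound to an sp3 (X4) carbon.
The molecule carries 2 separate instances of a hydroxyl group (-OH) meeting every constraint; each maps to a distinct set of atoms, giving 2 matches.

2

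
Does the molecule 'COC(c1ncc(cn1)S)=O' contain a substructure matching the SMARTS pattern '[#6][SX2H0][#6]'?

No

The pattern [#6][SX2H0][#6] describes an aliphatic sulfur bridging two carbons with no H on the sulfur — a thioether.
The closest candidate here is a thiol (-SH), but the sulfur has H1, not H0 bridging two carbons. No other fragment satisfies the full query, so there is no match.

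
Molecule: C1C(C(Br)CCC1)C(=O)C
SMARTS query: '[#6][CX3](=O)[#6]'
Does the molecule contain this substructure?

The pattern [#6][CX3](=O)[#6] describes a carbonyl carbon (no H) flanked by two carbons — a ketone.
The molecule carries an acetyl/ketone group (-C(=O)CH3), whose atoms satisfy every constraint of the query, so the pattern matches.

Yes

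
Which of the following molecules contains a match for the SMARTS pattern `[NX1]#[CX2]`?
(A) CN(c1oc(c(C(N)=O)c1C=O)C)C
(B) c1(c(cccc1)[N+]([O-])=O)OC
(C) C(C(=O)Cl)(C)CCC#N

C

[NX1]#[CX2] describes a nitrogen triple-bonded to a two-connected carbon (a nitrile).
(A) has a primary amide (-C(=O)NH2) but the nitrogen is NX3, not NX1.
(B) has a nitro group (-[N+](=O)[O-]) but there is no C#N triple bond.
(C) contains a nitrile (-C#N), which satisfies every atom and bond constraint.
So the answer is (C).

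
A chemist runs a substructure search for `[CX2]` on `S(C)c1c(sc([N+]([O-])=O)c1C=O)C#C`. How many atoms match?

2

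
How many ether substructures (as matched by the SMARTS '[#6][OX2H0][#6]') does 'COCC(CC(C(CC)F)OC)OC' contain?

[#6][OX2H0][#6] is the SMARTS for an ether: an aliphatic oxygen bridging two carbons with no H on the oxygen.
The molecule carries 3 separate instances of a methoxy ether (-OCH3) meeting every constraint; each maps to a distinct set of atoms, giving 3 matches.

3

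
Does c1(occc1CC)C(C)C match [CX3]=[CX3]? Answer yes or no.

The pattern [CX3]=[CX3] describes a non-aromatic C=C double bond between two sp2 carbons — an alkene.
The closest candidate here is an ethyl group (-CH2CH3), but its C-C bond is a single bond between CX4 carbons, not CX3=CX3. No other fragment satisfies the full query, so there is no match.

No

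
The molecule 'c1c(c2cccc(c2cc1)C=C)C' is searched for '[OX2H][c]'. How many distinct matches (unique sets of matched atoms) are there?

0

[OX2H][c] is the SMARTS for a phenol: a hydroxyl oxygen attached to an aromatic carbon.
No fragment in the molecule satisfies every constraint, giving 0 matches.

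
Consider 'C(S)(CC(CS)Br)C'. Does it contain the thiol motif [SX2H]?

Yes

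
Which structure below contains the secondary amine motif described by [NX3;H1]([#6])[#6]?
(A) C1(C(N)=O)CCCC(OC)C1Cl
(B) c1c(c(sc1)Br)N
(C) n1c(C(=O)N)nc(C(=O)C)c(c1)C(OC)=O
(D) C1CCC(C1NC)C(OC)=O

[NX3;H1]([#6])[#6] describes a trivalent nitrogen with one H, bonded to two carbons (a secondary amine).
(A) has a primary amide (-C(=O)NH2) but the -C(=O)NH2 nitrogen has H2, not H1.
(B) has a primary amino group (-NH2) but the nitrogen has H2 and only one carbon neighbour.
(C) has a primary amide (-C(=O)NH2) but the -C(=O)NH2 nitrogen has H2, not H1.
(D) contains an N-methylamino group (-NHCH3), which satisfies every atom and bond constraint.
So the answer is (D).

D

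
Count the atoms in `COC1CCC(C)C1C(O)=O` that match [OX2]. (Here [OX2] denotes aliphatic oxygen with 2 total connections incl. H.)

2

Check the 11 heavy atoms by environment: 7× C (X4) → no; 1× C (X3) → no; 1× O (X1) → no; 2× O (X2) → match.
That gives 2 matching atoms.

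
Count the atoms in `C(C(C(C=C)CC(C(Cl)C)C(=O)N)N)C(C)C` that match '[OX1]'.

1

The query [OX1] means: aliphatic oxygen with one total connection — typically a carbonyl =O or an oxide.
Check the 17 heavy atoms by environment: 10× C (X4) → no; 2× N (X3) → no; 3× C (X3) → no; 1× O (X1) → match; 1× Cl (X1) → no.
That gives 1 matching atom.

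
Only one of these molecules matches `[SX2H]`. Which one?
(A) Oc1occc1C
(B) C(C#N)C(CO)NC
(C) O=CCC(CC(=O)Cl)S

C

[SX2H] describes an aliphatic sulfur with two connections, one being H (a thiol).
(A) has a hydroxyl group (-OH) but it is an -OH, not an -SH.
(B) has a hydroxyl group (-OH) but it is an -OH, not an -SH.
(C) contains a thiol (-SH), which satisfies every atom and bond constraint.
So the answer is (C).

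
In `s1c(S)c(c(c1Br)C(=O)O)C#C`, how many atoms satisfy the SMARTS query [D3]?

5

Check the 12 heavy atoms by environment: 1× s (aromatic, D2) → no; 4× c (aromatic, D3) → match; 1× C (D2) → no; 1× C (D1) → no; 1× S (D1) → no; 1× C (D3) → match; 2× O (D1) → no; 1× Br (D1) → no.
Summing the matching environments: 4 + 1 = 5 matching atoms.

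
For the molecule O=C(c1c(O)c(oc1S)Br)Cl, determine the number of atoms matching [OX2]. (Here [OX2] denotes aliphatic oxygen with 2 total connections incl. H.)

1

The query [OX2] means: aliphatic oxygen with two total connections — ether, hydroxyl, or ester single-bond O.
Check the 11 heavy atoms by environment: 1× o (aromatic, X2) → no; 4× c (aromatic, X3) → no; 1× C (X3) → no; 1× O (X1) → no; 1× Cl (X1) → no; 1× O (X2) → match; 1× Br (X1) → no; 1× S (X2) → no.
That gives 1 matching atom.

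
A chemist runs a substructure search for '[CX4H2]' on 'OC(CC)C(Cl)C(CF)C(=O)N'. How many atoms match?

2

The query [CX4H2] means: sp3 carbon (X4) with exactly two hydrogens.
Check the 12 heavy atoms by environment: 2× C (H2, X4) → match; 3× C (H1, X4) → no; 1× F (H0, X1) → no; 1× C (H0, X3) → no; 1× O (H0, X1) → no; 1× N (H2, X3) → no; 1× C (H3, X4) → no; 1× O (H1, X2) → no; 1× Cl (H0, X1) → no.
That gives 2 matching atoms.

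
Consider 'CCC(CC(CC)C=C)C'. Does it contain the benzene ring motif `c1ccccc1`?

No

The pattern c1ccccc1 describes six aromatic carbons in a ring — a benzene ring.
The closest candidate here is a methyl group (-CH3), but no six-membered all-carbon aromatic ring is present. No other fragment satisfies the full query, so there is no match.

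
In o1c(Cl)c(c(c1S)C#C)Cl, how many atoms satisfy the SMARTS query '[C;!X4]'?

The query [C;!X4] means: aliphatic carbon that does not have four total connections.
Check the 10 heavy atoms by environment: 1× o (aromatic, X2) → no; 4× c (aromatic, X3) → no; 1× S (X2) → no; 2× C (X2) → match; 2× Cl (X1) → no.
That gives 2 matching atoms.

2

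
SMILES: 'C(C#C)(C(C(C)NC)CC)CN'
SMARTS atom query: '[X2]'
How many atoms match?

The query [X2] means: any atom with exactly two total connections (bonds + H).
Check the 12 heavy atoms by environment: 8× C (X4) → no; 2× C (X2) → match; 2× N (X3) → no.
That gives 2 matching atoms.

2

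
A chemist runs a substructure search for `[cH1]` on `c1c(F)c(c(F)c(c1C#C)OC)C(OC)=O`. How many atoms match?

1

The query [cH1] means: aromatic carbon bearing exactly one hydrogen.
Check the 16 heavy atoms by environment: 5× c (aromatic, H0) → no; 1× c (aromatic, H1) → match; 2× C (H0) → no; 1× C (H1) → no; 2× F (H0) → no; 3× O (H0) → no; 2× C (H3) → no.
That gives 1 matching atom.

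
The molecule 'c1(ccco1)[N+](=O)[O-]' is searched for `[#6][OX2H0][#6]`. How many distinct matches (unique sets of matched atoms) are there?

0

[#6][OX2H0][#6] is the SMARTS for an ether: an aliphatic oxygen bridging two carbons with no H on the oxygen.
No fragment in the molecule satisfies every constraint, giving 0 matches.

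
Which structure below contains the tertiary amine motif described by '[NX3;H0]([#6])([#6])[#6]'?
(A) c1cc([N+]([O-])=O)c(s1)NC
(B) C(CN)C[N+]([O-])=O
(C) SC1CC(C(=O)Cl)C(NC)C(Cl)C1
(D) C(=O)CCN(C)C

D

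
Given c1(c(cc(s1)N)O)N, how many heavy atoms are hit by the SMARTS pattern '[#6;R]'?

The query [#6;R] means: carbon that is part of a ring.
Check the 8 heavy atoms by environment: 1× s (aromatic, in 5-ring) → no; 4× c (aromatic, in 5-ring) → match; 2× N (acyclic) → no; 1× O (acyclic) → no.
That gives 4 matching atoms.

4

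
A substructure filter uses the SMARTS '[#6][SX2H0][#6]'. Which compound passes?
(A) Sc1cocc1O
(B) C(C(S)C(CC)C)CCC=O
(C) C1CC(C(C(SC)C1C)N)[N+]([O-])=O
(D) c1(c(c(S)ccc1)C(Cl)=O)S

[#6][SX2H0][#6] describes an aliphatic sulfur bridging two carbons with no H on the sulfur (a thioether).
(A) has a thiol (-SH) but the sulfur has H1, not H0 bridging two carbons.
(B) has a thiol (-SH) but the sulfur has H1, not H0 bridging two carbons.
(C) contains a methylthio ether (-SCH3), which satisfies every atom and bond constraint.
(D) has a thiol (-SH) but the sulfur has H1, not H0 bridging two carbons.
So the answer is (C).

C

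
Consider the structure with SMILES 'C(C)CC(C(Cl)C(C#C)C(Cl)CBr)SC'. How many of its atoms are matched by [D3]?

The query [D3] means: atom with exactly three heavy-atom neighbours.
Check the 15 heavy atoms by environment: 4× C (D2) → no; 4× C (D3) → match; 3× C (D1) → no; 2× Cl (D1) → no; 1× Br (D1) → no; 1× S (D2) → no.
That gives 4 matching atoms.

4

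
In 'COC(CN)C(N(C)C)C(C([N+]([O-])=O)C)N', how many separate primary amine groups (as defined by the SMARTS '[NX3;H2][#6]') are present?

[NX3;H2][#6] is the SMARTS for a primary amine: a trivalent nitrogen with two H attached to carbon.
The molecule carries 2 separate instances of a primary amino group (-NH2) meeting every constraint; each maps to a distinct set of atoms, giving 2 matches.

2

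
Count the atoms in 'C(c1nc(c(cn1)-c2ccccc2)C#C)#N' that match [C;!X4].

The query [C;!X4] means: aliphatic carbon that does not have four total connections.
Check the 16 heavy atoms by environment: 2× n (aromatic, X2) → no; 10× c (aromatic, X3) → no; 3× C (X2) → match; 1× N (X1) → no.
That gives 3 matching atoms.

3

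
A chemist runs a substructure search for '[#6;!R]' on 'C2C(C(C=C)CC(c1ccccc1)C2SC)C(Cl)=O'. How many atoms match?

The query [#6;!R] means: carbon not in any ring.
Check the 19 heavy atoms by environment: 6× C (in 6-ring) → no; 4× C (acyclic) → match; 1× S (acyclic) → no; 6× c (aromatic, in 6-ring) → no; 1× O (acyclic) → no; 1× Cl (acyclic) → no.
That gives 4 matching atoms.

4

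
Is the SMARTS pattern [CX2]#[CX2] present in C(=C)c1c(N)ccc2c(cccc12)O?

No

The pattern [CX2]#[CX2] describes a carbon-carbon triple bond — an alkyne.
The closest candidate here is a vinyl group (-CH=CH2), but the C=C is a double bond; both carbons are CX3, not CX2. No other fragment satisfies the full query, so there is no match.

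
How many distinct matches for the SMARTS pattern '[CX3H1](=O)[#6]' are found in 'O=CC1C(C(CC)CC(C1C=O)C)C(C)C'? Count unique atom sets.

[CX3H1](=O)[#6] is the SMARTS for an aldehyde: an sp2 carbon with one H, double-bonded to O and single-bonded to carbon.
The molecule carries 2 separate instances of an aldehyde (-CHO) meeting every constraint; each maps to a distinct set of atoms, giving 2 matches.

2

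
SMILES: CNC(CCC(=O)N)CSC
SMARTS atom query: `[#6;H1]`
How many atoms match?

1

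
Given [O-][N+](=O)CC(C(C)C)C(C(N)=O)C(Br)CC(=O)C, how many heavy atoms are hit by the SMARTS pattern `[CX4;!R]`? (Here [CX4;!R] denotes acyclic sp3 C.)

9

Check the 18 heavy atoms by environment: 9× C (X4, acyclic) → match; 2× C (X3, acyclic) → no; 3× O (X1, acyclic) → no; 1× N (X3, acyclic) → no; 1× N (charge +1, X3, acyclic) → no; 1× O (charge -1, X1, acyclic) → no; 1× Br (X1, acyclic) → no.
That gives 9 matching atoms.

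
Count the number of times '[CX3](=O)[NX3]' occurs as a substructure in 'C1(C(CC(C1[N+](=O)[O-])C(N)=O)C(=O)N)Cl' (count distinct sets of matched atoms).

[CX3](=O)[NX3] is the SMARTS for an amide: a carbonyl carbon bonded to a trivalent nitrogen.
The molecule carries 2 separate instances of a primary amide (-C(=O)NH2) meeting every constraint; each maps to a distinct set of atoms, giving 2 matches.

2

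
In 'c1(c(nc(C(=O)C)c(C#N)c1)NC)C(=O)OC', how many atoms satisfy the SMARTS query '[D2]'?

5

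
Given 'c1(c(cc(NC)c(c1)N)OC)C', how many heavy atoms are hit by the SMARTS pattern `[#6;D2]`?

2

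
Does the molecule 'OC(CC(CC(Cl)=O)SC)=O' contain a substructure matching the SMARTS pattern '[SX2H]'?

The pattern [SX2H] describes an aliphatic sulfur with two connections, one being H — a thiol.
The closest candidate here is a methylthio ether (-SCH3), but the sulfur has H0 (bonded to two carbons), not H1. No other fragment satisfies the full query, so there is no match.

No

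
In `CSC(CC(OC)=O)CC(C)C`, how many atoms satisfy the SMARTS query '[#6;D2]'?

2

Check the 12 heavy atoms by environment: 2× C (D2) → match; 3× C (D3) → no; 1× O (D1) → no; 1× O (D2) → no; 4× C (D1) → no; 1× S (D2) → no.
That gives 2 matching atoms.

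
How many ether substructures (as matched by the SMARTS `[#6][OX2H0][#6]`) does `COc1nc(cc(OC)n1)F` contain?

2

[#6][OX2H0][#6] is the SMARTS for an ether: an aliphatic oxygen bridging two carbons with no H on the oxygen.
The molecule carries 2 separate instances of a methoxy ether (-OCH3) meeting every constraint; each maps to a distinct set of atoms, giving 2 matches.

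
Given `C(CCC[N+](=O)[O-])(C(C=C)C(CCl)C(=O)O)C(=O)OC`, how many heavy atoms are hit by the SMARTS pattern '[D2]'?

6

The query [D2] means: atom with exactly two heavy-atom neighbours.
Check the 20 heavy atoms by environment: 5× C (D2) → match; 5× C (D3) → no; 4× O (D1) → no; 1× O (D2) → match; 2× C (D1) → no; 1× Cl (D1) → no; 1× N (charge +1, D3) → no; 1× O (charge -1, D1) → no.
Summing the matching environments: 5 + 1 = 6 matching atoms.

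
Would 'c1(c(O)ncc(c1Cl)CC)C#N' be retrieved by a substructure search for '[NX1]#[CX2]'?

Yes

The pattern [NX1]#[CX2] describes a nitrogen triple-bonded to a two-connected carbon — a nitrile.
The molecule carries a nitrile (-C#N), whose atoms satisfy every constraint of the query, so the pattern matches.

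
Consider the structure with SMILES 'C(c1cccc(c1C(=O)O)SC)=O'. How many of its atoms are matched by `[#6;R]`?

6

The query [#6;R] means: carbon that is part of a ring.
Check the 13 heavy atoms by environment: 6× c (aromatic, in 6-ring) → match; 1× S (acyclic) → no; 3× C (acyclic) → no; 3× O (acyclic) → no.
That gives 6 matching atoms.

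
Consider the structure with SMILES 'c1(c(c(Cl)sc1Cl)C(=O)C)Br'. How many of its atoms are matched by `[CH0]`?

1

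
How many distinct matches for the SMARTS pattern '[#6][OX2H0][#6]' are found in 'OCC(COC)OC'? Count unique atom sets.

[#6][OX2H0][#6] is the SMARTS for an ether: an aliphatic oxygen bridging two carbons with no H on the oxygen.
The molecule carries 2 separate instances of a methoxy ether (-OCH3) meeting every constraint; each maps to a distinct set of atoms, giving 2 matches.

2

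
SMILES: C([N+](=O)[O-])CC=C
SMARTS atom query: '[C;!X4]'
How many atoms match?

2

Check the 7 heavy atoms by environment: 2× C (X4) → no; 1× N (charge +1, X3) → no; 1× O (charge -1, X1) → no; 1× O (X1) → no; 2× C (X3) → match.
That gives 2 matching atoms.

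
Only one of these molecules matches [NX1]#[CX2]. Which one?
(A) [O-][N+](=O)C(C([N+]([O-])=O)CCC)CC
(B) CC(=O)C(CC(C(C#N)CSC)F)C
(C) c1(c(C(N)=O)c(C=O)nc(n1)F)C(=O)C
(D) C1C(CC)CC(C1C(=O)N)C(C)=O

B

[NX1]#[CX2] describes a nitrogen triple-bonded to a two-connected carbon (a nitrile).
(A) has a nitro group (-[N+](=O)[O-]) but there is no C#N triple bond.
(B) contains a nitrile (-C#N), which satisfies every atom and bond constraint.
(C) has a primary amide (-C(=O)NH2) but the nitrogen is NX3, not NX1.
(D) has a primary amide (-C(=O)NH2) but the nitrogen is NX3, not NX1.
So the answer is (B).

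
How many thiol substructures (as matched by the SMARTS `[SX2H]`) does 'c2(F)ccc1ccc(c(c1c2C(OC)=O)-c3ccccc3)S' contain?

[SX2H] is the SMARTS for a thiol: an aliphatic sulfur with two connections, one being H.
Exactly one fragment in the molecule meets all constraints, giving 1 match.

1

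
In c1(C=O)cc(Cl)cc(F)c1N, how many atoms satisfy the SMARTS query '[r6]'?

The query [r6] means: r6 matches atoms in a six-membered ring.
Check the 11 heavy atoms by environment: 6× c (aromatic, in 6-ring) → match; 1× C (acyclic) → no; 1× O (acyclic) → no; 1× N (acyclic) → no; 1× Cl (acyclic) → no; 1× F (acyclic) → no.
That gives 6 matching atoms.

6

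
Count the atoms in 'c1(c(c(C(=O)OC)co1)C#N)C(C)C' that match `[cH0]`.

The query [cH0] means: aromatic carbon with no attached hydrogen (substituted or ring-fusion).
Check the 14 heavy atoms by environment: 1× o (aromatic, H0) → no; 3× c (aromatic, H0) → match; 1× c (aromatic, H1) → no; 2× C (H0) → no; 2× O (H0) → no; 3× C (H3) → no; 1× C (H1) → no; 1× N (H0) → no.
That gives 3 matching atoms.

3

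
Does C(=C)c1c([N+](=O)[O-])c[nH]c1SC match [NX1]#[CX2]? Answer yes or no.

No

The pattern [NX1]#[CX2] describes a nitrogen triple-bonded to a two-connected carbon — a nitrile.
The closest candidate here is a nitro group (-[N+](=O)[O-]), but there is no C#N triple bond. No other fragment satisfies the full query, so there is no match.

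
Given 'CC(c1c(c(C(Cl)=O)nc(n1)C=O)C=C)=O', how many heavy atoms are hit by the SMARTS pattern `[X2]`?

Check the 16 heavy atoms by environment: 2× n (aromatic, X2) → match; 4× c (aromatic, X3) → no; 5× C (X3) → no; 3× O (X1) → no; 1× C (X4) → no; 1× Cl (X1) → no.
That gives 2 matching atoms.

2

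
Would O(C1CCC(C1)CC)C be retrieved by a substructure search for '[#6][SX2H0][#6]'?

No

The pattern [#6][SX2H0][#6] describes an aliphatic sulfur bridging two carbons with no H on the sulfur — a thioether.
The closest candidate here is a methoxy ether (-OCH3), but the bridging atom is O, not S. No other fragment satisfies the full query, so there is no match.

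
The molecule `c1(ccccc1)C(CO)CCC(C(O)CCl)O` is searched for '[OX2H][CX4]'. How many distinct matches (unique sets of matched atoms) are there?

[OX2H][CX4] is the SMARTS for an aliphatic alcohol: a hydroxyl oxygen bound to an sp3 (X4) carbon.
The molecule carries 3 separate instances of a hydroxyl group (-OH) meeting every constraint; each maps to a distinct set of atoms, giving 3 matches.

3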